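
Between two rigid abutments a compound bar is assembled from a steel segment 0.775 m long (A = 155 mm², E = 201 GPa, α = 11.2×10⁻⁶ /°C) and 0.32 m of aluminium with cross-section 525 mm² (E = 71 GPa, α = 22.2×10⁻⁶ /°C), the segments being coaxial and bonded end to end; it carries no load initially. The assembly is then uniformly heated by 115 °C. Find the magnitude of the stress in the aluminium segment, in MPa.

If the supports were absent, the total length change would be Σ αᵢΔT Lᵢ = 11.2×10⁻⁶×115×775 + 22.2×10⁻⁶×115×320 = 1.815 mm.
The rigid supports impose zero overall length change; the single axial force P common to all segments must satisfy P Σ Lᵢ/(AᵢEᵢ) = δ_free.
The series flexibility is Σ Lᵢ/(AᵢEᵢ) = 775/(155×201×10³) + 320/(525×71×10³) = 3.346×10⁻⁵ mm/N.
Hence P = δ_free / Σ(L/AE) = 1.815/3.346×10⁻⁵ = 54.25 kN (compressive).
σ_{aluminium} = P / A = 54250 / 525 = 103.3 MPa.

σ ≈ 103 MPa (compressive)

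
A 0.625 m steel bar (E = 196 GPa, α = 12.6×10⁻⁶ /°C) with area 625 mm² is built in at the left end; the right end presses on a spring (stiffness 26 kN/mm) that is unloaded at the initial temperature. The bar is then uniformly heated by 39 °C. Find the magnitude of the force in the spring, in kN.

P ≈ 7.05 kN

The unrestrained thermal change is αΔT L = 12.6×10⁻⁶ × 39 × 625 = 0.3071 mm.
With a force P in the spring, the elastic change of the bar is PL/(AE) and that of the spring is P/k; compatibility requires their sum to equal δ_free.
So P = δ_free / [L/(AE) + 1/k] = 0.3071 / [ 625/(625×196×10³) + 1/(26×10³) ].
P = 0.3071 / 4.356×10⁻⁵ = 7050 N.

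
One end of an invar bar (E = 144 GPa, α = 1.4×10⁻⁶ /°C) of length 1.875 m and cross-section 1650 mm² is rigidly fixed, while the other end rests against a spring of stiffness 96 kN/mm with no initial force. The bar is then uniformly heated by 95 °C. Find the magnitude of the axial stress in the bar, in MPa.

σ ≈ 8.26 MPa (compressive)

Free thermal expansion: δ_free = αΔT L = 1.4×10⁻⁶ × 95 × 1875 = 0.2494 mm.
With a force P in the spring, the elastic change of the bar is PL/(AE) and that of the spring is P/k; compatibility requires their sum to equal δ_free.
P [ L/(AE) + 1/k ] = δ_free → P [ 1875/(1650×144×10³) + 1/(96×10³) ] = 0.2494.
P = 0.2494 / 1.831×10⁻⁵ = 13620 N.
σ = P/A = 13620/1650 = 8.255 MPa.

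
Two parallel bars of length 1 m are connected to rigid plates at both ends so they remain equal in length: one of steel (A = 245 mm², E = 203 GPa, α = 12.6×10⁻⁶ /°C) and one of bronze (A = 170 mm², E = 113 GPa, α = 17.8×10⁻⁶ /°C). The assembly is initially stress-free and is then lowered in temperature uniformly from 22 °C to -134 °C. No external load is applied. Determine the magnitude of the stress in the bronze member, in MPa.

Both members must finish at the same length. With the larger α, the bronze tends to over-contract; the plates restrain it, putting the bronze in tension and the steel in compression. With no external load the two internal forces are equal and opposite, magnitude P.
Equating the net (thermal + elastic) strains gives |α₁ − α₂|·ΔT = P·[1/(A₁E₁) + 1/(A₂E₂)].
|α₁ − α₂|·ΔT = 5.2×10⁻⁶ × 156 = 0.0008112.
1/(A₁E₁) + 1/(A₂E₂) = 1/(245×203×10³) + 1/(170×113×10³) = 7.216×10⁻⁸ N⁻¹.
So P = 0.0008112 / 7.216×10⁻⁸ = 11.24 kN.
σ_{bronze} = P/A₂ = 11240/170 = 66.13 MPa, tensile.

σ ≈ 66.1 MPa (tensile)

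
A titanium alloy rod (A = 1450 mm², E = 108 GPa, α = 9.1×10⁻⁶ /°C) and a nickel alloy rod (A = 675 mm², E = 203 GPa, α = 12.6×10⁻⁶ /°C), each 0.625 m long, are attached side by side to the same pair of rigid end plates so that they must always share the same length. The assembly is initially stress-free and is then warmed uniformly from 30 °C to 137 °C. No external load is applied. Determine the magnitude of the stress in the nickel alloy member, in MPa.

Equilibrium of a rigid end plate with no external load gives equal and opposite internal forces ±P in the two members. Since α_{nickel alloy} > α_{titanium alloy}, heating drives the nickel alloy into compression and the titanium alloy into tension.
Setting the final lengths equal and cancelling L: (α₁ − α₂)ΔT = P/(A₁E₁) + P/(A₂E₂).
|α₁ − α₂|·ΔT = 3.5×10⁻⁶ × 107 = 0.0003745.
1/(A₁E₁) + 1/(A₂E₂) = 1/(1450×108×10³) + 1/(675×203×10³) = 1.368×10⁻⁸ N⁻¹.
So P = 0.0003745 / 1.368×10⁻⁸ = 27.37 kN.
σ_{nickel alloy} = P/A₂ = 27370/675 = 40.55 MPa, compressive.

σ ≈ 40.5 MPa (compressive)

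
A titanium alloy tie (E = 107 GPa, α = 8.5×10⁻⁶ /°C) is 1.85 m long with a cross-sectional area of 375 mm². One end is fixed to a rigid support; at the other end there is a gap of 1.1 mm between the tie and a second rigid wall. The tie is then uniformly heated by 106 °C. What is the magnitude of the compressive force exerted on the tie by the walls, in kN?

P ≈ 12.3 kN

If the wall were absent the tie would grow by αΔT L = 8.5×10⁻⁶ × 106 × 1850 = 1.667 mm.
After closing the 1.1 mm clearance, 1.667 − 1.1 = 0.5668 mm of expansion remains to be suppressed by the wall.
Compatibility: PL/(AE) = 0.5668 mm, so σ = P/A = E × (0.5668/1850) = 32.79 MPa.
P = σA = 32.79 × 375 = 12.29 kN.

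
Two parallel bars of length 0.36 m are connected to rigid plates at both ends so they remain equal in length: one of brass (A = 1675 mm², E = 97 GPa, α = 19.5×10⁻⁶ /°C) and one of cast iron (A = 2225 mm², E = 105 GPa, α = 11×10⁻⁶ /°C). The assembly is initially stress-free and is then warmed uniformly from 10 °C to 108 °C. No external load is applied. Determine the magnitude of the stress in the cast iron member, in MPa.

σ ≈ 35.9 MPa (tensile)

Both members must finish at the same length. With the larger α, the brass tends to over-expand; the plates restrain it, putting the brass in compression and the cast iron in tension. With no external load the two internal forces are equal and opposite, magnitude P.
Equating the net (thermal + elastic) strains gives |α₁ − α₂|·ΔT = P·[1/(A₁E₁) + 1/(A₂E₂)].
|α₁ − α₂|·ΔT = 8.5×10⁻⁶ × 98 = 0.000833.
1/(A₁E₁) + 1/(A₂E₂) = 1/(1675×97×10³) + 1/(2225×105×10³) = 1.044×10⁻⁸ N⁻¹.
So P = 0.000833 / 1.044×10⁻⁸ = 79.83 kN.
σ_{cast iron} = P/A₂ = 79830/2225 = 35.88 MPa, tensile.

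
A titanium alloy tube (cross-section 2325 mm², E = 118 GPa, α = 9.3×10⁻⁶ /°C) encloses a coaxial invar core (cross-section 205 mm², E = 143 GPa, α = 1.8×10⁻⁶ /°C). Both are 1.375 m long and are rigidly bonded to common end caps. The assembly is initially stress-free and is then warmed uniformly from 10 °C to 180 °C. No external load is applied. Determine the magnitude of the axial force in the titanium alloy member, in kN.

P ≈ 33.8 kN (compressive in the titanium alloy)

Equilibrium of a rigid end plate with no external load gives equal and opposite internal forces ±P in the two members. Since α_{titanium alloy} > α_{invar}, heating drives the titanium alloy into compression and the invar into tension.
Setting the final lengths equal and cancelling L: (α₁ − α₂)ΔT = P/(A₁E₁) + P/(A₂E₂).
|α₁ − α₂|·ΔT = 7.5×10⁻⁶ × 170 = 0.001275.
1/(A₁E₁) + 1/(A₂E₂) = 1/(2325×118×10³) + 1/(205×143×10³) = 3.776×10⁻⁸ N⁻¹.
P = 0.001275 / 3.776×10⁻⁸ = 33770 N = 33.77 kN.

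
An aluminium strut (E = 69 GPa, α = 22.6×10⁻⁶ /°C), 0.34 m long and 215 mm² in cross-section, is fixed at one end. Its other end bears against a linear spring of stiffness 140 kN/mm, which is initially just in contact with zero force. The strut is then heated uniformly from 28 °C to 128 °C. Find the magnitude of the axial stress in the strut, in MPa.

Free thermal expansion: δ_free = αΔT L = 22.6×10⁻⁶ × 100 × 340 = 0.7684 mm.
Let P be the compressive force at the spring. The strut shortens elastically by PL/(AE) and the spring compresses by P/k; together these equal δ_free.
P [ L/(AE) + 1/k ] = δ_free → P [ 340/(215×69×10³) + 1/(140×10³) ] = 0.7684.
P = 0.7684 / 3.006×10⁻⁵ = 25560 N.
σ = P/A = 25560/215 = 118.9 MPa.

σ ≈ 119 MPa (compressive)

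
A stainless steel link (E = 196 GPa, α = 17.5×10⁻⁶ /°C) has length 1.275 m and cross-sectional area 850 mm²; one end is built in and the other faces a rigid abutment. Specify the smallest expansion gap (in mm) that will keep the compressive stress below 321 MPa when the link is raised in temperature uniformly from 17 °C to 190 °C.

g ≈ 1.77 mm

Free expansion if unrestrained: δ_free = αΔT L = 17.5×10⁻⁶ × 173 × 1275 = 3.86 mm.
At the allowable stress the elastic shortening the wall may impose is σL/E = 321 × 1275 / (196×10³) = 2.088 mm.
The gap must absorb the remainder: g_min = 3.86 − 2.088 = 1.772 mm.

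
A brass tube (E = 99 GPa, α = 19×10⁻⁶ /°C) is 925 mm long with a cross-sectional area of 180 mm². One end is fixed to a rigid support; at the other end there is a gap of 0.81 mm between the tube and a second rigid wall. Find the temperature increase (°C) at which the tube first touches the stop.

ΔT ≈ 46.1 °C

The gap closes when αΔT L = 0.81 mm, since the tube is still unstressed at that instant.
So ΔT = g/(αL) = 0.81/(19×10⁻⁶ × 925) = 46.09 °C.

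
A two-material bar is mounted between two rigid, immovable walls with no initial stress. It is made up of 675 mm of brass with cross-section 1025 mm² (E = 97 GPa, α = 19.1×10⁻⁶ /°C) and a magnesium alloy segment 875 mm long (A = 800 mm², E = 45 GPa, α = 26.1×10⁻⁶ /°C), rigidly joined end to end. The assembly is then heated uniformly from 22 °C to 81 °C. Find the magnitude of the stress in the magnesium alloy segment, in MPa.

Free thermal expansion of the whole bar: Σ αᵢΔT Lᵢ = 19.1×10⁻⁶×59×675 + 26.1×10⁻⁶×59×875 = 2.108 mm.
The rigid supports impose zero overall length change; the single axial force P common to all segments must satisfy P Σ Lᵢ/(AᵢEᵢ) = δ_free.
Σ Lᵢ/(AᵢEᵢ) = 675/(1025×97×10³) + 875/(800×45×10³) = 3.109×10⁻⁵ mm/N.
So P = 2.108 / 3.109×10⁻⁵ = 67.8 kN, compressive.
σ_{magnesium alloy} = P / A = 67800 / 800 = 84.74 MPa.

σ ≈ 84.7 MPa (compressive)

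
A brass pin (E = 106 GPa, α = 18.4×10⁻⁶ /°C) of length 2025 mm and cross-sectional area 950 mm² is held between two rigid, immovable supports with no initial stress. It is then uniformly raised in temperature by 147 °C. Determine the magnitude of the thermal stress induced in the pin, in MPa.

The supports are rigid, so the total axial strain is zero. The restrained thermal strain is ε = αΔT = 18.4×10⁻⁶ × 147 = 2704.8×10⁻⁶.
The stress required to suppress this strain is σ = Eε = 106×10³ × 2704.8×10⁻⁶ = 286.7 MPa, compressive since the pin is trying to expand.

σ ≈ 287 MPa (compressive)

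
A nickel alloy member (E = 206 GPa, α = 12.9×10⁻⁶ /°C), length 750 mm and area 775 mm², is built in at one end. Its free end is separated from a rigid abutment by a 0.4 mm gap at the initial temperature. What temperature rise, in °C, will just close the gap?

The gap closes when αΔT L = 0.4 mm, since the member is still unstressed at that instant.
So ΔT = g/(αL) = 0.4/(12.9×10⁻⁶ × 750) = 41.34 °C.

ΔT ≈ 41.3 °C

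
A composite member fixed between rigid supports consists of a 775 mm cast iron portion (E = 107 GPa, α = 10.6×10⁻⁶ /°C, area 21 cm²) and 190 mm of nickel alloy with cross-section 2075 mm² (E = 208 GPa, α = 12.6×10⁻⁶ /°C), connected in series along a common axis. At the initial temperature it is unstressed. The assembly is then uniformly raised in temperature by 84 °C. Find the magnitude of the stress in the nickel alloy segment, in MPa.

σ ≈ 110 MPa (compressive)

With the walls removed the bar would change length by δ_free = Σ αᵢΔT Lᵢ = 10.6×10⁻⁶×84×775 + 12.6×10⁻⁶×84×190 = 0.8912 mm.
The walls prevent any net length change, so an axial force P (same in every segment) develops. Compatibility: P · Σ Lᵢ/(AᵢEᵢ) = δ_free.
Σ Lᵢ/(AᵢEᵢ) = 775/(2100×107×10³) + 190/(2075×208×10³) = 3.889×10⁻⁶ mm/N.
Hence P = δ_free / Σ(L/AE) = 0.8912/3.889×10⁻⁶ = 229.1 kN (compressive).
σ_{nickel alloy} = P / A = 229100 / 2075 = 110.4 MPa.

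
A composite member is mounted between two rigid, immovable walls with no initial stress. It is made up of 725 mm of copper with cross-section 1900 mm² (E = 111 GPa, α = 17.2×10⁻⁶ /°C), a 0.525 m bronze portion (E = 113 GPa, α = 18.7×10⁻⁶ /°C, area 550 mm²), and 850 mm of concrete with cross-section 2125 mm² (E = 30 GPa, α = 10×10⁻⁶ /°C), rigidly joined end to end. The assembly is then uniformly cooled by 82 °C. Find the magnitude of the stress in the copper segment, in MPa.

Free thermal contraction of the whole bar: Σ αᵢΔT Lᵢ = 17.2×10⁻⁶×82×725 + 18.7×10⁻⁶×82×525 + 10×10⁻⁶×82×850 = 2.525 mm.
Since the ends are fixed, an axial force P builds up, equal in every segment, with P · Σ Lᵢ/(AᵢEᵢ) = δ_free.
The series flexibility is Σ Lᵢ/(AᵢEᵢ) = 725/(1900×111×10³) + 525/(550×113×10³) + 850/(2125×30×10³) = 2.522×10⁻⁵ mm/N.
P = 2.525 / 2.522×10⁻⁵ = 100100 N = 100.1 kN, tensile.
σ_{copper} = P / A = 100100 / 1900 = 52.69 MPa.

σ ≈ 52.7 MPa (tensile)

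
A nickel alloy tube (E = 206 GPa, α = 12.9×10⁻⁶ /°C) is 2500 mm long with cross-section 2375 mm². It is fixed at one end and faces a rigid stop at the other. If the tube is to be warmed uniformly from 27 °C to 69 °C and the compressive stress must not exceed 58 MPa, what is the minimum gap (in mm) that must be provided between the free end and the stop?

g ≈ 0.651 mm

Free expansion if unrestrained: δ_free = αΔT L = 12.9×10⁻⁶ × 42 × 2500 = 1.355 mm.
A stress of 58 MPa corresponds to the wall pushing the tube back by σL/E = 58×2500/(206×10³) = 0.7039 mm.
So the gap has to take up the difference, g_min = δ_free − σL/E = 1.355 − 0.7039 = 0.6506 mm.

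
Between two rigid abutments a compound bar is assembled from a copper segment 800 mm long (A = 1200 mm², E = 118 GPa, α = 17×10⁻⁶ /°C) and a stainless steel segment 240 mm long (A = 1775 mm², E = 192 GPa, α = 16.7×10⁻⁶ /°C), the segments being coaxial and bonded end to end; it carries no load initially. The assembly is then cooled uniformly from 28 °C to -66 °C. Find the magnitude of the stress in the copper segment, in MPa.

σ ≈ 217 MPa (tensile)

With the walls removed the bar would change length by δ_free = Σ αᵢΔT Lᵢ = 17×10⁻⁶×94×800 + 16.7×10⁻⁶×94×240 = 1.655 mm.
Since the ends are fixed, an axial force P builds up, equal in every segment, with P · Σ Lᵢ/(AᵢEᵢ) = δ_free.
Σ Lᵢ/(AᵢEᵢ) = 800/(1200×118×10³) + 240/(1775×192×10³) = 6.354×10⁻⁶ mm/N.
So P = 1.655 / 6.354×10⁻⁶ = 260.5 kN, tensile.
σ_{copper} = P / A = 260500 / 1200 = 217.1 MPa.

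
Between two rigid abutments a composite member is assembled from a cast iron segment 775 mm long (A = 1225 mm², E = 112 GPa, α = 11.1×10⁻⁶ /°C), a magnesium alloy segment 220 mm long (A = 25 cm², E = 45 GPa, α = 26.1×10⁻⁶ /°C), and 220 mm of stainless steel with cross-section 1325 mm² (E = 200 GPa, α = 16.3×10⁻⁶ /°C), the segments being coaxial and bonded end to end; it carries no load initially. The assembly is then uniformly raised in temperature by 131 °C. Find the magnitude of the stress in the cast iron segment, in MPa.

With the walls removed the bar would change length by δ_free = Σ αᵢΔT Lᵢ = 11.1×10⁻⁶×131×775 + 26.1×10⁻⁶×131×220 + 16.3×10⁻⁶×131×220 = 2.349 mm.
The rigid supports impose zero overall length change; the single axial force P common to all segments must satisfy P Σ Lᵢ/(AᵢEᵢ) = δ_free.
The series flexibility is Σ Lᵢ/(AᵢEᵢ) = 775/(1225×112×10³) + 220/(2500×45×10³) + 220/(1325×200×10³) = 8.434×10⁻⁶ mm/N.
So P = 2.349 / 8.434×10⁻⁶ = 278.5 kN, compressive.
σ_{cast iron} = P / A = 278500 / 1225 = 227.3 MPa.

σ ≈ 227 MPa (compressive)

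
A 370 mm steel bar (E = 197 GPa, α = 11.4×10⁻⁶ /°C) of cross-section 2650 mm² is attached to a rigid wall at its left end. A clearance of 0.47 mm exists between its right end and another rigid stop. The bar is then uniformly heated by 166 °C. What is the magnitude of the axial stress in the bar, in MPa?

σ ≈ 123 MPa (compressive)

Free thermal elongation = αΔT L = 11.4×10⁻⁶ × 166 × 370 = 0.7002 mm.
After closing the 0.47 mm clearance, 0.7002 − 0.47 = 0.2302 mm of expansion remains to be suppressed by the wall.
Compatibility: PL/(AE) = 0.2302 mm, so σ = P/A = E × (0.2302/370) = 122.6 MPa.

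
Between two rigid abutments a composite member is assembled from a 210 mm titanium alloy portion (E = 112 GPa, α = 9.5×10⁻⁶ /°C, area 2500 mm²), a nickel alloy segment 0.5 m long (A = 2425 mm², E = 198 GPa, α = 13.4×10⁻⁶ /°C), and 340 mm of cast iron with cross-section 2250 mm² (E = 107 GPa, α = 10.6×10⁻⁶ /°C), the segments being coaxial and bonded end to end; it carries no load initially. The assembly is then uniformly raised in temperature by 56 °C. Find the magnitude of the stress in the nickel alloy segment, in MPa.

Free thermal expansion of the whole bar: Σ αᵢΔT Lᵢ = 9.5×10⁻⁶×56×210 + 13.4×10⁻⁶×56×500 + 10.6×10⁻⁶×56×340 = 0.6887 mm.
The walls prevent any net length change, so an axial force P (same in every segment) develops. Compatibility: P · Σ Lᵢ/(AᵢEᵢ) = δ_free.
Σ Lᵢ/(AᵢEᵢ) = 210/(2500×112×10³) + 500/(2425×198×10³) + 340/(2250×107×10³) = 3.204×10⁻⁶ mm/N.
Hence P = δ_free / Σ(L/AE) = 0.6887/3.204×10⁻⁶ = 215 kN (compressive).
σ_{nickel alloy} = P / A = 215000 / 2425 = 88.66 MPa.

σ ≈ 88.7 MPa (compressive)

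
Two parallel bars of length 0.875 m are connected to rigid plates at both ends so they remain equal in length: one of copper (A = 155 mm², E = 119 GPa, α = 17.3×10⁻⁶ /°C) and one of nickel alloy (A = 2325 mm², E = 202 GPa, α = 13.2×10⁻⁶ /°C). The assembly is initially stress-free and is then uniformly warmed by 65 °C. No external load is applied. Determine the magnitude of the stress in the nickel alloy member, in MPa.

Equilibrium of a rigid end plate with no external load gives equal and opposite internal forces ±P in the two members. Since α_{copper} > α_{nickel alloy}, heating drives the copper into compression and the nickel alloy into tension.
Equating the net (thermal + elastic) strains gives |α₁ − α₂|·ΔT = P·[1/(A₁E₁) + 1/(A₂E₂)].
|α₁ − α₂|·ΔT = 4.1×10⁻⁶ × 65 = 0.0002665.
1/(A₁E₁) + 1/(A₂E₂) = 1/(155×119×10³) + 1/(2325×202×10³) = 5.634×10⁻⁸ N⁻¹.
So P = 0.0002665 / 5.634×10⁻⁸ = 4.73 kN.
σ_{nickel alloy} = P/A₂ = 4730/2325 = 2.034 MPa, tensile.

σ ≈ 2.03 MPa (tensile)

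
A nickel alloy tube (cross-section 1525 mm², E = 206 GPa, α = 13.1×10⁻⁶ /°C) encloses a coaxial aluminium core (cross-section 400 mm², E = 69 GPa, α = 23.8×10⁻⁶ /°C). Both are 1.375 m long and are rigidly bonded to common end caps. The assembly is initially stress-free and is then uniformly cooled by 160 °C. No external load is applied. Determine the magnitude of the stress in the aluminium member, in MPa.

σ ≈ 109 MPa (tensile)

Equilibrium of a rigid end plate with no external load gives equal and opposite internal forces ±P in the two members. Since α_{aluminium} > α_{nickel alloy}, cooling drives the aluminium into tension and the nickel alloy into compression.
Equating the net (thermal + elastic) strains gives |α₁ − α₂|·ΔT = P·[1/(A₁E₁) + 1/(A₂E₂)].
|α₁ − α₂|·ΔT = 10.7×10⁻⁶ × 160 = 0.001712.
1/(A₁E₁) + 1/(A₂E₂) = 1/(1525×206×10³) + 1/(400×69×10³) = 3.942×10⁻⁸ N⁻¹.
P = 0.001712 / 3.942×10⁻⁸ = 43440 N = 43.44 kN.
σ_{aluminium} = P/A₂ = 43440/400 = 108.6 MPa, tensile.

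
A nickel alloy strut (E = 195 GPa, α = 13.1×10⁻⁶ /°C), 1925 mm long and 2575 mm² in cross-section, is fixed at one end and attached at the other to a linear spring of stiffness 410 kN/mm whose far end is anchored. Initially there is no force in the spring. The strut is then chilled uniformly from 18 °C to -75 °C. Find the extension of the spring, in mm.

The unrestrained thermal change is αΔT L = 13.1×10⁻⁶ × 93 × 1925 = 2.345 mm.
Let P be the tensile force in the spring. The strut extends elastically by PL/(AE) and the spring stretches by P/k; together these equal δ_free.
So P = δ_free / [L/(AE) + 1/k] = 2.345 / [ 1925/(2575×195×10³) + 1/(410×10³) ].
P = 2.345 / 6.273×10⁻⁶ = 373900 N.
Spring extension = P/k = 373900/(410×10³) = 0.9119 mm.

δ ≈ 0.912 mm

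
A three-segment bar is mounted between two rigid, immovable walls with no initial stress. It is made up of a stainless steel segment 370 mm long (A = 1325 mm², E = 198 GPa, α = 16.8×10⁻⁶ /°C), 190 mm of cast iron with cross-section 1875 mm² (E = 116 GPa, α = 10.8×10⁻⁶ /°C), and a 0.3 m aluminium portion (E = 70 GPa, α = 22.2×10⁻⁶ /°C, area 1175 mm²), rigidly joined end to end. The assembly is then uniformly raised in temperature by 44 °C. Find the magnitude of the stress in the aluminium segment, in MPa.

σ ≈ 94.2 MPa (compressive)

Free thermal expansion of the whole bar: Σ αᵢΔT Lᵢ = 16.8×10⁻⁶×44×370 + 10.8×10⁻⁶×44×190 + 22.2×10⁻⁶×44×300 = 0.6568 mm.
The rigid supports impose zero overall length change; the single axial force P common to all segments must satisfy P Σ Lᵢ/(AᵢEᵢ) = δ_free.
Σ Lᵢ/(AᵢEᵢ) = 370/(1325×198×10³) + 190/(1875×116×10³) + 300/(1175×70×10³) = 5.931×10⁻⁶ mm/N.
So P = 0.6568 / 5.931×10⁻⁶ = 110.7 kN, compressive.
σ_{aluminium} = P / A = 110700 / 1175 = 94.25 MPa.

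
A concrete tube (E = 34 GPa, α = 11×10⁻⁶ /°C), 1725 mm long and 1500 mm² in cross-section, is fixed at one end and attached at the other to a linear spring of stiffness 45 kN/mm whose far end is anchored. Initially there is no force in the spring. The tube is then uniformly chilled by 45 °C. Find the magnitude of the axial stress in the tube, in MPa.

Free thermal contraction: δ_free = αΔT L = 11×10⁻⁶ × 45 × 1725 = 0.8539 mm.
With a force P in the spring, the elastic change of the tube is PL/(AE) and that of the spring is P/k; compatibility requires their sum to equal δ_free.
So P = δ_free / [L/(AE) + 1/k] = 0.8539 / [ 1725/(1500×34×10³) + 1/(45×10³) ].
P = 0.8539 / 5.605×10⁻⁵ = 15240 N.
σ = P/A = 15240/1500 = 10.16 MPa.

σ ≈ 10.2 MPa (tensile)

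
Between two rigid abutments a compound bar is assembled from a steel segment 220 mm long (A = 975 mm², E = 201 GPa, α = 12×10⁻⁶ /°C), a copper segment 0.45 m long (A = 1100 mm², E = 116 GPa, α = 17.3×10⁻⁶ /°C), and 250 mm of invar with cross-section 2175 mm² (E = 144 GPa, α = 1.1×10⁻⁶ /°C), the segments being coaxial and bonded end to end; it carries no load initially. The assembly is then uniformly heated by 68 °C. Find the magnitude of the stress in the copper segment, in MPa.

σ ≈ 121 MPa (compressive)

If the supports were absent, the total length change would be Σ αᵢΔT Lᵢ = 12×10⁻⁶×68×220 + 17.3×10⁻⁶×68×450 + 1.1×10⁻⁶×68×250 = 0.7276 mm.
The rigid supports impose zero overall length change; the single axial force P common to all segments must satisfy P Σ Lᵢ/(AᵢEᵢ) = δ_free.
Σ Lᵢ/(AᵢEᵢ) = 220/(975×201×10³) + 450/(1100×116×10³) + 250/(2175×144×10³) = 5.447×10⁻⁶ mm/N.
So P = 0.7276 / 5.447×10⁻⁶ = 133.6 kN, compressive.
σ_{copper} = P / A = 133600 / 1100 = 121.4 MPa.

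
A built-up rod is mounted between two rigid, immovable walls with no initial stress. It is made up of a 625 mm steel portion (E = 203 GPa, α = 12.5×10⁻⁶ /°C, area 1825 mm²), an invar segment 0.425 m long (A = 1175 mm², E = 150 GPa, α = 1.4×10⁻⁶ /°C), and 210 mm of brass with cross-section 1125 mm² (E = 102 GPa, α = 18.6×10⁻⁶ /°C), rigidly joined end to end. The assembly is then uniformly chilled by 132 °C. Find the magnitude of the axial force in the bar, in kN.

P ≈ 274 kN (tensile)

If the supports were absent, the total length change would be Σ αᵢΔT Lᵢ = 12.5×10⁻⁶×132×625 + 1.4×10⁻⁶×132×425 + 18.6×10⁻⁶×132×210 = 1.625 mm.
The rigid supports impose zero overall length change; the single axial force P common to all segments must satisfy P Σ Lᵢ/(AᵢEᵢ) = δ_free.
The series flexibility is Σ Lᵢ/(AᵢEᵢ) = 625/(1825×203×10³) + 425/(1175×150×10³) + 210/(1125×102×10³) = 5.928×10⁻⁶ mm/N.
P = 1.625 / 5.928×10⁻⁶ = 274200 N = 274.2 kN, tensile.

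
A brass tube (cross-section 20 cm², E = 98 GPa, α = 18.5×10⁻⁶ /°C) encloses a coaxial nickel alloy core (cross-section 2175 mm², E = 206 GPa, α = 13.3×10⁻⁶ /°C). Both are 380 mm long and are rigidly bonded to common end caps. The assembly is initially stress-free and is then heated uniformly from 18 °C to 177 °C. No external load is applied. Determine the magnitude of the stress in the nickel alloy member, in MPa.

Equilibrium of a rigid end plate with no external load gives equal and opposite internal forces ±P in the two members. Since α_{brass} > α_{nickel alloy}, heating drives the brass into compression and the nickel alloy into tension.
Equating the net (thermal + elastic) strains gives |α₁ − α₂|·ΔT = P·[1/(A₁E₁) + 1/(A₂E₂)].
|α₁ − α₂|·ΔT = 5.2×10⁻⁶ × 159 = 0.0008268.
1/(A₁E₁) + 1/(A₂E₂) = 1/(2000×98×10³) + 1/(2175×206×10³) = 7.334×10⁻⁹ N⁻¹.
So P = 0.0008268 / 7.334×10⁻⁹ = 112.7 kN.
σ_{nickel alloy} = P/A₂ = 112700/2175 = 51.83 MPa, tensile.

σ ≈ 51.8 MPa (tensile)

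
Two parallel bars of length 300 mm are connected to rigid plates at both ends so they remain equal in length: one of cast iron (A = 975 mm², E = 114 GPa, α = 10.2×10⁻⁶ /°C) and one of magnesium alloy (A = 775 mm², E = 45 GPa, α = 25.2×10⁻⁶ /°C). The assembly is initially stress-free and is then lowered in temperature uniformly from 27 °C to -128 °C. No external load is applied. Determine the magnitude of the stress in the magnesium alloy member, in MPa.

σ ≈ 79.6 MPa (tensile)

Equilibrium of a rigid end plate with no external load gives equal and opposite internal forces ±P in the two members. Since α_{magnesium alloy} > α_{cast iron}, cooling drives the magnesium alloy into tension and the cast iron into compression.
Compatibility of the two members (thermal + elastic change equal): (α₁ − α₂)ΔT = P·[1/(A₁E₁) + 1/(A₂E₂)].
|α₁ − α₂|·ΔT = 15×10⁻⁶ × 155 = 0.002325.
1/(A₁E₁) + 1/(A₂E₂) = 1/(975×114×10³) + 1/(775×45×10³) = 3.767×10⁻⁸ N⁻¹.
P = 0.002325 / 3.767×10⁻⁸ = 61720 N = 61.72 kN.
σ_{magnesium alloy} = P/A₂ = 61720/775 = 79.64 MPa, tensile.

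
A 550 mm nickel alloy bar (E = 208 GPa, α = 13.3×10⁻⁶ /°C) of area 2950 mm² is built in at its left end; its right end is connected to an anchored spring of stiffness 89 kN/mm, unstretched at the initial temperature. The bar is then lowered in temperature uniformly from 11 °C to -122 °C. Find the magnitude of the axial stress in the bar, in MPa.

Free thermal contraction: δ_free = αΔT L = 13.3×10⁻⁶ × 133 × 550 = 0.9729 mm.
Let P be the tensile force in the spring. The bar extends elastically by PL/(AE) and the spring stretches by P/k; together these equal δ_free.
P [ L/(AE) + 1/k ] = δ_free → P [ 550/(2950×208×10³) + 1/(89×10³) ] = 0.9729.
P = 0.9729 / 1.213×10⁻⁵ = 80190 N.
σ = P/A = 80190/2950 = 27.18 MPa.

σ ≈ 27.2 MPa (tensile)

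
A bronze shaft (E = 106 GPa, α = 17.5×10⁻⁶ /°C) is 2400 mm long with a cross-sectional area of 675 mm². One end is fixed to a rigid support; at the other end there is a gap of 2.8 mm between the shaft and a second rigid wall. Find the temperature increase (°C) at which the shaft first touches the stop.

ΔT ≈ 66.7 °C

Contact occurs when the free expansion equals the gap: αΔT L = 2.8 mm.
ΔT = 2.8 / (17.5×10⁻⁶ × 2400) = 66.67 °C.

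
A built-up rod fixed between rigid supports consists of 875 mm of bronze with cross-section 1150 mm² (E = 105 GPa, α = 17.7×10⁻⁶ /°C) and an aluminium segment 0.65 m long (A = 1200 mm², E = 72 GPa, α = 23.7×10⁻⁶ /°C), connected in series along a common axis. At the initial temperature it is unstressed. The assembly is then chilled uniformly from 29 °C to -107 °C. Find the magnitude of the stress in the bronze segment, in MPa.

σ ≈ 247 MPa (tensile)

If the supports were absent, the total length change would be Σ αᵢΔT Lᵢ = 17.7×10⁻⁶×136×875 + 23.7×10⁻⁶×136×650 = 4.201 mm.
Since the ends are fixed, an axial force P builds up, equal in every segment, with P · Σ Lᵢ/(AᵢEᵢ) = δ_free.
The series flexibility is Σ Lᵢ/(AᵢEᵢ) = 875/(1150×105×10³) + 650/(1200×72×10³) = 1.477×10⁻⁵ mm/N.
So P = 4.201 / 1.477×10⁻⁵ = 284.5 kN, tensile.
σ_{bronze} = P / A = 284500 / 1150 = 247.4 MPa.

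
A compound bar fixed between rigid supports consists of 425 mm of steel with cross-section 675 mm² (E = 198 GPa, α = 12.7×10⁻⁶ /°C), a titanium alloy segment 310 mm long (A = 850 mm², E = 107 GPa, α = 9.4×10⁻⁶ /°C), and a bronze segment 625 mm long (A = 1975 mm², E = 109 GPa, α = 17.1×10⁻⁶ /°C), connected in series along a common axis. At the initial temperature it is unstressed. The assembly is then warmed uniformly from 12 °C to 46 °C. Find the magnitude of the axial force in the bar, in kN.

P ≈ 68.1 kN (compressive)

With the walls removed the bar would change length by δ_free = Σ αᵢΔT Lᵢ = 12.7×10⁻⁶×34×425 + 9.4×10⁻⁶×34×310 + 17.1×10⁻⁶×34×625 = 0.646 mm.
Since the ends are fixed, an axial force P builds up, equal in every segment, with P · Σ Lᵢ/(AᵢEᵢ) = δ_free.
Σ Lᵢ/(AᵢEᵢ) = 425/(675×198×10³) + 310/(850×107×10³) + 625/(1975×109×10³) = 9.492×10⁻⁶ mm/N.
So P = 0.646 / 9.492×10⁻⁶ = 68.06 kN, compressive.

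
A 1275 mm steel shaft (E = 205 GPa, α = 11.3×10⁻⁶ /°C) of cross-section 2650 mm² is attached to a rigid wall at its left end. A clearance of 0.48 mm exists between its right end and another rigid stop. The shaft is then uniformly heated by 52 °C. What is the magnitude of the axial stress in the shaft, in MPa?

If the wall were absent the shaft would grow by αΔT L = 11.3×10⁻⁶ × 52 × 1275 = 0.7492 mm.
The gap closes (δ_free > 0.48 mm) and the wall then resists a further 0.7492 − 0.48 = 0.2692 mm of expansion.
That suppressed elongation corresponds to σ = E·Δ/L = 205×10³ × 0.2692/1275 = 43.28 MPa.

σ ≈ 43.3 MPa (compressive)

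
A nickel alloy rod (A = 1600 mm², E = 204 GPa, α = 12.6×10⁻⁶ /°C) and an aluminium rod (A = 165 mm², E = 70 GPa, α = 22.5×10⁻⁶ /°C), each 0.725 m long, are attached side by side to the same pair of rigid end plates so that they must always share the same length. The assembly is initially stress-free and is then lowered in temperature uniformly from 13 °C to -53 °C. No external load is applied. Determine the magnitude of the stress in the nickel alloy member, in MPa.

σ ≈ 4.56 MPa (compressive)

The aluminium has the larger α, so on cooling it would change length more than the nickel alloy if both were free. The rigid plates force a common final length, so the aluminium is put into tension and the nickel alloy into compression, with equal and opposite forces P (no external load).
Compatibility of the two members (thermal + elastic change equal): (α₁ − α₂)ΔT = P·[1/(A₁E₁) + 1/(A₂E₂)].
|α₁ − α₂|·ΔT = 9.9×10⁻⁶ × 66 = 0.0006534.
1/(A₁E₁) + 1/(A₂E₂) = 1/(1600×204×10³) + 1/(165×70×10³) = 8.964×10⁻⁸ N⁻¹.
So P = 0.0006534 / 8.964×10⁻⁸ = 7.289 kN.
σ_{nickel alloy} = P/A₁ = 7289/1600 = 4.556 MPa, compressive.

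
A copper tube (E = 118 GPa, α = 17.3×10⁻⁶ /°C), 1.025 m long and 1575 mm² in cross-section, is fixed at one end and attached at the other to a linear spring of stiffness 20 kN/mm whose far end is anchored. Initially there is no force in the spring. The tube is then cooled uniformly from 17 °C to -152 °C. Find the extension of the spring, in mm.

δ ≈ 2.7 mm

If the spring were absent the tube would shorten by αΔT L = 17.3×10⁻⁶ × 169 × 1025 = 2.997 mm.
Let P be the tensile force in the spring. The tube extends elastically by PL/(AE) and the spring stretches by P/k; together these equal δ_free.
So P = δ_free / [L/(AE) + 1/k] = 2.997 / [ 1025/(1575×118×10³) + 1/(20×10³) ].
P = 2.997 / 5.552×10⁻⁵ = 53980 N.
Spring extension = P/k = 53980/(20×10³) = 2.699 mm.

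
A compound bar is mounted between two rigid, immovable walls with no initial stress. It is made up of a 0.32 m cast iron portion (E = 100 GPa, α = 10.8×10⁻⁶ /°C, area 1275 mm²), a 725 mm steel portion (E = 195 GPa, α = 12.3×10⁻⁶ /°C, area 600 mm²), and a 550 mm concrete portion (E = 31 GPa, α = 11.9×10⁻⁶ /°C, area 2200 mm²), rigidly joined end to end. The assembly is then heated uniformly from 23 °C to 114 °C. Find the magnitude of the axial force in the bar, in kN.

If the supports were absent, the total length change would be Σ αᵢΔT Lᵢ = 10.8×10⁻⁶×91×320 + 12.3×10⁻⁶×91×725 + 11.9×10⁻⁶×91×550 = 1.722 mm.
Since the ends are fixed, an axial force P builds up, equal in every segment, with P · Σ Lᵢ/(AᵢEᵢ) = δ_free.
Σ Lᵢ/(AᵢEᵢ) = 320/(1275×100×10³) + 725/(600×195×10³) + 550/(2200×31×10³) = 1.677×10⁻⁵ mm/N.
So P = 1.722 / 1.677×10⁻⁵ = 102.7 kN, compressive.

P ≈ 103 kN (compressive)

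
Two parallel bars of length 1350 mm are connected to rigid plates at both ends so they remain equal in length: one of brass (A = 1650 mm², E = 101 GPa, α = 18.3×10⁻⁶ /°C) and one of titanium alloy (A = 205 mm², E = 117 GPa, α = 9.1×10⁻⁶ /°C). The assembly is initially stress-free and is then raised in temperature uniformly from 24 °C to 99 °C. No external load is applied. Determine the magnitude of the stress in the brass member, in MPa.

σ ≈ 8.77 MPa (compressive)

The brass has the larger α, so on heating it would change length more than the titanium alloy if both were free. The rigid plates force a common final length, so the brass is put into compression and the titanium alloy into tension, with equal and opposite forces P (no external load).
Compatibility of the two members (thermal + elastic change equal): (α₁ − α₂)ΔT = P·[1/(A₁E₁) + 1/(A₂E₂)].
|α₁ − α₂|·ΔT = 9.2×10⁻⁶ × 75 = 0.00069.
1/(A₁E₁) + 1/(A₂E₂) = 1/(1650×101×10³) + 1/(205×117×10³) = 4.769×10⁻⁸ N⁻¹.
P = 0.00069 / 4.769×10⁻⁸ = 14470 N = 14.47 kN.
σ_{brass} = P/A₁ = 14470/1650 = 8.768 MPa, compressive.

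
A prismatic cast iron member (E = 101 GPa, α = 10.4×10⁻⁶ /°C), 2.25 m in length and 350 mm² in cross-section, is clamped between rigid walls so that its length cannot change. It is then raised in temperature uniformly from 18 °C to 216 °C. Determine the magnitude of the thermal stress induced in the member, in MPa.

σ ≈ 208 MPa (compressive)

Because both ends are immovable the net strain is zero, and the suppressed thermal strain is αΔT = 10.4×10⁻⁶ × 198 = 2059.2×10⁻⁶.
The stress required to suppress this strain is σ = Eε = 101×10³ × 2059.2×10⁻⁶ = 208 MPa, compressive since the member is trying to expand.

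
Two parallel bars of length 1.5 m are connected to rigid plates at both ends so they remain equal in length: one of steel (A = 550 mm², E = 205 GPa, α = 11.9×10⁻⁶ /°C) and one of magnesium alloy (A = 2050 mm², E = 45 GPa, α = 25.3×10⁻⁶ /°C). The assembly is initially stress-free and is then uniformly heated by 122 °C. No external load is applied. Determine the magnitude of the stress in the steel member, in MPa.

σ ≈ 151 MPa (tensile)

Equilibrium of a rigid end plate with no external load gives equal and opposite internal forces ±P in the two members. Since α_{magnesium alloy} > α_{steel}, heating drives the magnesium alloy into compression and the steel into tension.
Equating the net (thermal + elastic) strains gives |α₁ − α₂|·ΔT = P·[1/(A₁E₁) + 1/(A₂E₂)].
|α₁ − α₂|·ΔT = 13.4×10⁻⁶ × 122 = 0.001635.
1/(A₁E₁) + 1/(A₂E₂) = 1/(550×205×10³) + 1/(2050×45×10³) = 1.971×10⁻⁸ N⁻¹.
P = 0.001635 / 1.971×10⁻⁸ = 82950 N = 82.95 kN.
σ_{steel} = P/A₁ = 82950/550 = 150.8 MPa, tensile.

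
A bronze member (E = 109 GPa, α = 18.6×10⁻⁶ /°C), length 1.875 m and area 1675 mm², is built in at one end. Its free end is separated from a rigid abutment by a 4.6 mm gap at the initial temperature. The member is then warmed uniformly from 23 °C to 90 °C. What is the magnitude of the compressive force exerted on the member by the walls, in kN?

Free thermal elongation = αΔT L = 18.6×10⁻⁶ × 67 × 1875 = 2.337 mm.
Since δ_free = 2.34 mm is less than the 4.6 mm gap, the member never touches the wall. No axial force develops.

P ≈ 0 kN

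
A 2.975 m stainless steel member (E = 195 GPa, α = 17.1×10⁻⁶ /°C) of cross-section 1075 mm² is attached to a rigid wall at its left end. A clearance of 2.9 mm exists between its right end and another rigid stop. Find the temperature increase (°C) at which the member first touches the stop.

ΔT ≈ 57 °C

Contact occurs when the free expansion equals the gap: αΔT L = 2.9 mm.
ΔT = 2.9 / (17.1×10⁻⁶ × 2975) = 57.01 °C.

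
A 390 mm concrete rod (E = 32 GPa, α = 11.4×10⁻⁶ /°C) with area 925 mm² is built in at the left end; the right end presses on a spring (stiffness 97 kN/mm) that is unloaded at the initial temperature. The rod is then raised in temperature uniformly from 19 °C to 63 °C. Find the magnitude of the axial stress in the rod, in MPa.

Free thermal expansion: δ_free = αΔT L = 11.4×10⁻⁶ × 44 × 390 = 0.1956 mm.
Let P be the compressive force at the spring. The rod shortens elastically by PL/(AE) and the spring compresses by P/k; together these equal δ_free.
So P = δ_free / [L/(AE) + 1/k] = 0.1956 / [ 390/(925×32×10³) + 1/(97×10³) ].
P = 0.1956 / 2.348×10⁻⁵ = 8330 N.
σ = P/A = 8330/925 = 9.005 MPa.

σ ≈ 9.01 MPa (compressive)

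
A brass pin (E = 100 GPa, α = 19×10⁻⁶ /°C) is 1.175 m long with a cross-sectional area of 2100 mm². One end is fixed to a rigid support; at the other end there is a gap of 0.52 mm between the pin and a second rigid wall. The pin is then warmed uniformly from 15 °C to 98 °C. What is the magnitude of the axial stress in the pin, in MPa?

Free thermal elongation = αΔT L = 19×10⁻⁶ × 83 × 1175 = 1.853 mm.
The gap closes (δ_free > 0.52 mm) and the wall then resists a further 1.853 − 0.52 = 1.333 mm of expansion.
Compatibility: PL/(AE) = 1.333 mm, so σ = P/A = E × (1.333/1175) = 113.4 MPa.

σ ≈ 113 MPa (compressive)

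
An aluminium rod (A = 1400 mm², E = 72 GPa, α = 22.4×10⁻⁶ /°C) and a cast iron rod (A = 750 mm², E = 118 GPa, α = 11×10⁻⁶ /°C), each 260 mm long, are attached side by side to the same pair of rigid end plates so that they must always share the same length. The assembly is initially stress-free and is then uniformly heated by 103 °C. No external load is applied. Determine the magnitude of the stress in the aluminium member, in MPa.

σ ≈ 39.5 MPa (compressive)

The aluminium has the larger α, so on heating it would change length more than the cast iron if both were free. The rigid plates force a common final length, so the aluminium is put into compression and the cast iron into tension, with equal and opposite forces P (no external load).
Equating the net (thermal + elastic) strains gives |α₁ − α₂|·ΔT = P·[1/(A₁E₁) + 1/(A₂E₂)].
|α₁ − α₂|·ΔT = 11.4×10⁻⁶ × 103 = 0.001174.
1/(A₁E₁) + 1/(A₂E₂) = 1/(1400×72×10³) + 1/(750×118×10³) = 2.122×10⁻⁸ N⁻¹.
So P = 0.001174 / 2.122×10⁻⁸ = 55.33 kN.
σ_{aluminium} = P/A₁ = 55330/1400 = 39.52 MPa, compressive.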